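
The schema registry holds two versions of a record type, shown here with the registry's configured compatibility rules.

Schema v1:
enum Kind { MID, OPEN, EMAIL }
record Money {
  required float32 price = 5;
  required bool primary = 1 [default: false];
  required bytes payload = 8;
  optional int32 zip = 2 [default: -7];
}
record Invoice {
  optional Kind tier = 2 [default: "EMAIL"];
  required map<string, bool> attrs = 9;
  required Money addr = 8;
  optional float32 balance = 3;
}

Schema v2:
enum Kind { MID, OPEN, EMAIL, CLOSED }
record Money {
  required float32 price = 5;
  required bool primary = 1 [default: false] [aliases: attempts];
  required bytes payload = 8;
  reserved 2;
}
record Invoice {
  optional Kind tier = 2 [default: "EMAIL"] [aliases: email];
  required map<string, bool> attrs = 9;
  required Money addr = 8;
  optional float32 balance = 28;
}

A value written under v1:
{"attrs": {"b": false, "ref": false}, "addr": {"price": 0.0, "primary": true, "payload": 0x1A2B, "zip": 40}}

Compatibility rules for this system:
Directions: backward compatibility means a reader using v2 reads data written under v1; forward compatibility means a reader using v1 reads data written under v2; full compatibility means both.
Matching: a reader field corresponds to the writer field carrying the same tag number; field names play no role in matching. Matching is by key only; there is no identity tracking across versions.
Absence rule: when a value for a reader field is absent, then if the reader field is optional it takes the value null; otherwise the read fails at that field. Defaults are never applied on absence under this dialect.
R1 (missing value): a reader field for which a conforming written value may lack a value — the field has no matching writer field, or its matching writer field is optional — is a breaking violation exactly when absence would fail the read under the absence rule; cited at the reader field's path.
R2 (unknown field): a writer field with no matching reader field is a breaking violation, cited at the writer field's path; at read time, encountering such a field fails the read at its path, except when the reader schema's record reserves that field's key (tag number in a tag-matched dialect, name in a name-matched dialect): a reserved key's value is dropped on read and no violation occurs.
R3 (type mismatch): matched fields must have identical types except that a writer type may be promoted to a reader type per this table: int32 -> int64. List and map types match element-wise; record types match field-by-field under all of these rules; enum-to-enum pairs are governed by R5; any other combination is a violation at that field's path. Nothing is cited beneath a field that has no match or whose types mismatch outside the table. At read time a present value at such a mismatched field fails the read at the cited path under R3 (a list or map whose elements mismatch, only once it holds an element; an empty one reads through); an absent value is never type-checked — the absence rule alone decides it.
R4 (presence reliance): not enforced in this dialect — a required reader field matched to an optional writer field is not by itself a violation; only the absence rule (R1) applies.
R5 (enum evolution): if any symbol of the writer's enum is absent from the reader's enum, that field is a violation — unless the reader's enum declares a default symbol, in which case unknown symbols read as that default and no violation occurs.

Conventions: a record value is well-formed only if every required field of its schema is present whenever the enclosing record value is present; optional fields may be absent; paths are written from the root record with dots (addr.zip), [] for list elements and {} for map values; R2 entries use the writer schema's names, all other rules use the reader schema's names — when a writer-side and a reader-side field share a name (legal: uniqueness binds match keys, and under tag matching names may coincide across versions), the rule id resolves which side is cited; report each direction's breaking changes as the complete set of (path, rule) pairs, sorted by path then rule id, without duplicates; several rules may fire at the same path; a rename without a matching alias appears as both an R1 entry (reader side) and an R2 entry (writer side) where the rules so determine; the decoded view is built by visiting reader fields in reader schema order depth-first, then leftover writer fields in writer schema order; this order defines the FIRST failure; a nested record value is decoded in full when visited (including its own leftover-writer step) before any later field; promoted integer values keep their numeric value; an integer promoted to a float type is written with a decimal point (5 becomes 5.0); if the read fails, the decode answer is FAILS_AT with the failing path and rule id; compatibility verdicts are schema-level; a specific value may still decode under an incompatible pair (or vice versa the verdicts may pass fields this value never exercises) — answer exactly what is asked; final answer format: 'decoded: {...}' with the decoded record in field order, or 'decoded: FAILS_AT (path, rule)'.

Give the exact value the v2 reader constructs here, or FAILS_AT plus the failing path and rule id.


decoded: {"tier": null, "attrs": {"b": false, "ref": false}, "addr": {"price": 0.0, "primary": true, "payload": 0x1A2B}, "balance": null}

arrows below run writer -> reader for Invoice
decoding the Invoice value with the v2 reader:
  tier := null (missing; optional => null)
  attrs := {"b": false, "ref": false}
  addr.price := 0.0
  addr.primary := true
  addr.payload := 0x1A2B
  writer addr.zip: reserved -> dropped
  balance := null (missing; optional => null)
  => decoded: {"tier": null, "attrs": {"b": false, "ref": false}, "addr": {"price": 0.0, "primary": true, "payload": 0x1A2B}, "balance": null}
the other Invoice changes do not affect what is asked:
  enum Kind (field tier in record Invoice): symbol CLOSED added -> schema-level compatibility only; this Invoice value's decode is unchanged
  field balance in record Invoice: tag 3 changed to 28 -> schema-level compatibility only; this Invoice value's decode is unchanged


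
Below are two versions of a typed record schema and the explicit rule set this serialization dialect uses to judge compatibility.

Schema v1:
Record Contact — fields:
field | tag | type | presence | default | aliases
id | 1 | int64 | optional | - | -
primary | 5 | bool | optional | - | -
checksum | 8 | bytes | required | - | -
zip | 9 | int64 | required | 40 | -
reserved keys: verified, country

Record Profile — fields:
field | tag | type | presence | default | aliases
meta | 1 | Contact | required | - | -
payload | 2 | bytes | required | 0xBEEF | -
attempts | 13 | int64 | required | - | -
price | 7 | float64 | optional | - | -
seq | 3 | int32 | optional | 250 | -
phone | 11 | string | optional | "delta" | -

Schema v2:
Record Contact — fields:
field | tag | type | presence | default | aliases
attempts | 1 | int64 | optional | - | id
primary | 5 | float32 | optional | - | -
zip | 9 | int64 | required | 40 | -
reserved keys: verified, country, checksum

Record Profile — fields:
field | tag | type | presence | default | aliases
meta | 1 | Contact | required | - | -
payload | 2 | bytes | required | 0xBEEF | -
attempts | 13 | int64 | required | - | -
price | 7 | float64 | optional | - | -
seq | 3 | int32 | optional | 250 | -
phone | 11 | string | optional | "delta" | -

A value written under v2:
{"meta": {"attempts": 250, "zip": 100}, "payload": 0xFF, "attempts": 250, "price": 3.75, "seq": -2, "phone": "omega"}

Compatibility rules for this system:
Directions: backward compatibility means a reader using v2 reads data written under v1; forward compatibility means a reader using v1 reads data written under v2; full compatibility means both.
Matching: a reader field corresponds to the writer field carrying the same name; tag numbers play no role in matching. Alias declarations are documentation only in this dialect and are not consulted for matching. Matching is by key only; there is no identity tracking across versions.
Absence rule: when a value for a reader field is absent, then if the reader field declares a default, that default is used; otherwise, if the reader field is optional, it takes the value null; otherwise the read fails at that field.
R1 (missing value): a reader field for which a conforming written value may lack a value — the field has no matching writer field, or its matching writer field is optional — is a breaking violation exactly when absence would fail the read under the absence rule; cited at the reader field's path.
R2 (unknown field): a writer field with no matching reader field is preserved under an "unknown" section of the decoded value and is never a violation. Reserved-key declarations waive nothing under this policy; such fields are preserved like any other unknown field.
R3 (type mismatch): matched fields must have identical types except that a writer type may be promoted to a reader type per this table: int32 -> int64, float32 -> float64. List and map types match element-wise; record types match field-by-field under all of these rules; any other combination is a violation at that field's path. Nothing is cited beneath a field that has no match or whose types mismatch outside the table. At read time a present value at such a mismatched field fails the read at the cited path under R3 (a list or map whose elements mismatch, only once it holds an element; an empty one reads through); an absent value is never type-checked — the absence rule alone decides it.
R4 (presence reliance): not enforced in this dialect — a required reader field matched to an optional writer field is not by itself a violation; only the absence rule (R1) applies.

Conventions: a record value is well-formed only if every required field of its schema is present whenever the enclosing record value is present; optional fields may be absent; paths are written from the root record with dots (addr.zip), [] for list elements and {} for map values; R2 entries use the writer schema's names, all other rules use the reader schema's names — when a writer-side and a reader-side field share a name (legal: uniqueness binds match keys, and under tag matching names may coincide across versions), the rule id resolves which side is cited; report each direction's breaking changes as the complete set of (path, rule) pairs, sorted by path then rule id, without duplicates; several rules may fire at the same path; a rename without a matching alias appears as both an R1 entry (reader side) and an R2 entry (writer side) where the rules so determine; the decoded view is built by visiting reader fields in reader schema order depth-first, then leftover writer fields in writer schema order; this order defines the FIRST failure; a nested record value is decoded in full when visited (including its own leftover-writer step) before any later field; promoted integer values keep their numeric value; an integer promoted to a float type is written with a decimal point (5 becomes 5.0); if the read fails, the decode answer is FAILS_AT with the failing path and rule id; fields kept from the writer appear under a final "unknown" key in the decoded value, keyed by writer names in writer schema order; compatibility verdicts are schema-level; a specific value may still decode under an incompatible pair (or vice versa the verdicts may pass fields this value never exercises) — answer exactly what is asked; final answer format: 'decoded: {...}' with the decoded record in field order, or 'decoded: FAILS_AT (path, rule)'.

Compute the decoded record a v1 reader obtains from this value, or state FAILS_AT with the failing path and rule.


decoded: FAILS_AT (meta.checksum, R1)

in Profile below, arrows point writer -> reader
decoding the Profile value with the v1 reader:
  meta.id := null (absent, optional -> null)
  meta.primary := null (absent, optional -> null)
  read fails at meta.checksum under R1 (no fill)
  => FAILS_AT (meta.checksum, R1)
the other Profile changes do not affect what is asked:
  renamed field id to attempts in record Contact (alias id declared on the renamed field) -> no rule fires on it and the decoded Profile view is identical with or without it
  field primary in record Contact: type bool changed to float32 -> matters for Profile compatibility verdicts, not for this value's decode


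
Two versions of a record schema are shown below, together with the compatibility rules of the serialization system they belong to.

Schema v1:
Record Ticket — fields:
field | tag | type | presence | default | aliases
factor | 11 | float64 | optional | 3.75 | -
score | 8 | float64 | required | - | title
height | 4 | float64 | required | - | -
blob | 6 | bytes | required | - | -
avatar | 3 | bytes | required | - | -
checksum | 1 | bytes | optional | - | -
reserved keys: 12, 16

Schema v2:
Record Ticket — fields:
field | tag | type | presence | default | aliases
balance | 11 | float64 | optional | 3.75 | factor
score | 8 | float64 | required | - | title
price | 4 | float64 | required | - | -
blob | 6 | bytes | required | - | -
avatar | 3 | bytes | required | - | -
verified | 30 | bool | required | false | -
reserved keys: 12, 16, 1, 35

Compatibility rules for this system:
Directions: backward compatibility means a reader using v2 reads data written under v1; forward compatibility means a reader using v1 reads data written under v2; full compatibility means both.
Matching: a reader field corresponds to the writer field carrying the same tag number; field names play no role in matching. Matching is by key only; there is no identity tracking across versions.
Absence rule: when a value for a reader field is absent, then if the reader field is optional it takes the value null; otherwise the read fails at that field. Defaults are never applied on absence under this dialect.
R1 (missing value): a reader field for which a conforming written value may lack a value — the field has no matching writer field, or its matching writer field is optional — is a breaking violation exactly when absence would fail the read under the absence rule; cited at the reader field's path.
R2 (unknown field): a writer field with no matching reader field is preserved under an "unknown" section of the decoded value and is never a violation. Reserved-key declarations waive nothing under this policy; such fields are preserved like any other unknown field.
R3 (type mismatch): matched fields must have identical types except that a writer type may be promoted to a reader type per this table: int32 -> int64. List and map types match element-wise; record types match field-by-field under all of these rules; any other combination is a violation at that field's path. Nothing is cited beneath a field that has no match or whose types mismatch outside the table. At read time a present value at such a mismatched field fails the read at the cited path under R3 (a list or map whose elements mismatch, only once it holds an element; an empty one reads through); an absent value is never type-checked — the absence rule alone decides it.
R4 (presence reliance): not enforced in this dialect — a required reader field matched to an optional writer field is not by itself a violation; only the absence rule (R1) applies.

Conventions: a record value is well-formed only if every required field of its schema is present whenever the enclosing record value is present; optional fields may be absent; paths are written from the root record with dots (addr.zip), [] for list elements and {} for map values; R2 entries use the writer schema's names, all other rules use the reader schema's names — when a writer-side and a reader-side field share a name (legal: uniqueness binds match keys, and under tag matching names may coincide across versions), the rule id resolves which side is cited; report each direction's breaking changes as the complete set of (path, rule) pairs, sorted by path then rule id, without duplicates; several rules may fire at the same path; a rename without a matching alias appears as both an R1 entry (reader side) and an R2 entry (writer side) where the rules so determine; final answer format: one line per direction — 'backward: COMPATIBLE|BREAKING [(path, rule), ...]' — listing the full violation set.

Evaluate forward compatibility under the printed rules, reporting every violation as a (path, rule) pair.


forward: COMPATIBLE []

each type pair in Ticket: writer, then reader
forward on Ticket — v1 reading data written by v2:
  writer optional, float64 -> float64: reader factor maps from writer balance
  writer required, float64 -> float64: reader score maps from writer score
  writer required, float64 -> float64: reader height maps from writer price
  writer required, bytes -> bytes: reader blob maps from writer blob
  writer required, bytes -> bytes: reader avatar maps from writer avatar
  no writer field matches reader checksum
  verified (writer side), unknown to reader
  => no violations; forward on Ticket: COMPATIBLE
the other Ticket changes do not affect what is asked:
  renamed field factor to balance in record Ticket (alias factor declared on the renamed field) -> inert for the asked Ticket verdict: nothing fires
  added field verified to record Ticket: required bool, tag 30, default false (in v2 it sits last) -> its effect on Ticket is confined to the backward direction, not asked
  removed field checksum from record Ticket (its key 1 joins the reserved list) -> inert for the asked Ticket verdict: nothing fires
  renamed field height to price in record Ticket -> inert for the asked Ticket verdict: nothing fires


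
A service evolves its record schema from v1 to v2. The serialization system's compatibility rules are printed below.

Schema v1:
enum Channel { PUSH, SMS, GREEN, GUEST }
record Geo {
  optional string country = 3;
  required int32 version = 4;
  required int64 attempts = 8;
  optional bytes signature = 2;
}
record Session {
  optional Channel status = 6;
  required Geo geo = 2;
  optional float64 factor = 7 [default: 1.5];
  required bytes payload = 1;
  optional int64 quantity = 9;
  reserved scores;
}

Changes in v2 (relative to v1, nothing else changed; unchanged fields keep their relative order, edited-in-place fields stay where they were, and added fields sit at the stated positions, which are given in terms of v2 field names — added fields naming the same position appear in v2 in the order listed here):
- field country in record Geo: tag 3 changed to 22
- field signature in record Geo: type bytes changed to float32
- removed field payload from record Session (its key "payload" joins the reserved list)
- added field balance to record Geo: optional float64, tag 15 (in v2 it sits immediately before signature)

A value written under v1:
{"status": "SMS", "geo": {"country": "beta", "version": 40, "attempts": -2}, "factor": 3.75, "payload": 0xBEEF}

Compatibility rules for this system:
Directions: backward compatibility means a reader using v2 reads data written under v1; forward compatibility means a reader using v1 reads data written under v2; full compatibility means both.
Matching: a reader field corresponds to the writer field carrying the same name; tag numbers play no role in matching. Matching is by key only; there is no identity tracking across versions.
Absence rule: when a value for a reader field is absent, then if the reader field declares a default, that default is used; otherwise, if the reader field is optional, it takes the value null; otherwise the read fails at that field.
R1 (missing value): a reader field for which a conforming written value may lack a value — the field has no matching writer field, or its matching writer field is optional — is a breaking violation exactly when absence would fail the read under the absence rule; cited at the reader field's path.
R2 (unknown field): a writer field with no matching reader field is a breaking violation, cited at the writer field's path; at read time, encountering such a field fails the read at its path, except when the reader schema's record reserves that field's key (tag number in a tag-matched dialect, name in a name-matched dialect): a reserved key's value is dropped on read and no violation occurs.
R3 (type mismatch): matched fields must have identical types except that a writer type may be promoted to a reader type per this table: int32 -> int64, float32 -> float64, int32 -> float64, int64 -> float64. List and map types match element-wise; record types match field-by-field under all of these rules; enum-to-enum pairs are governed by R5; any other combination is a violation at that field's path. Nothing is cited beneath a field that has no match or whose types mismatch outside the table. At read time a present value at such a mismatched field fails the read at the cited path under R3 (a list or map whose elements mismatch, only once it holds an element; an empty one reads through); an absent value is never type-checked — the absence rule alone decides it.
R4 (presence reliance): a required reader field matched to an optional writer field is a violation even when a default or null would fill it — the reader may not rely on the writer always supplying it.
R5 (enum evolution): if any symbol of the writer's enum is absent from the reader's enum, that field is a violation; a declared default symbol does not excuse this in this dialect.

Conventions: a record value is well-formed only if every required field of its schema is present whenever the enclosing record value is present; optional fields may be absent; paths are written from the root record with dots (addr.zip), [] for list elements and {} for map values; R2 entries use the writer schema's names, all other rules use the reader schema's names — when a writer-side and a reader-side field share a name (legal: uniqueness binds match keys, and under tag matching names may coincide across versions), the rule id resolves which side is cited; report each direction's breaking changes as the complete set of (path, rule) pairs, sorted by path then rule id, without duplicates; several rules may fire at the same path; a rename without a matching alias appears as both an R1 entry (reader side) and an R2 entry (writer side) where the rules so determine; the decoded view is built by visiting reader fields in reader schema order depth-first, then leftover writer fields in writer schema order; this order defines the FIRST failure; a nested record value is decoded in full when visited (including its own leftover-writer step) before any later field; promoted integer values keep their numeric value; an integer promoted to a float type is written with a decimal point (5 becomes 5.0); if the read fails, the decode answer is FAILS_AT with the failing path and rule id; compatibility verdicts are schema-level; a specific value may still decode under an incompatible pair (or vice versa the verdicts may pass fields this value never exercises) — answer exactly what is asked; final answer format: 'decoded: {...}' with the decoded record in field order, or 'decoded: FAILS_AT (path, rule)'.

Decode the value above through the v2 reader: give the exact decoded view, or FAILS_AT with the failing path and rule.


the writer's type comes first in each Session pair
decode (reader v2):
  status := "SMS"
  geo.country := "beta"
  geo.version := 40
  geo.attempts := -2
  geo.balance := null (missing; optional => null)
  geo.signature := null (missing; optional => null)
  factor := 3.75
  quantity := null (missing; optional => null)
  writer payload: reserved -> dropped
  => decoded: {"status": "SMS", "geo": {"country": "beta", "version": 40, "attempts": -2, "balance": null, "signature": null}, "factor": 3.75, "quantity": null}
checking off the Session differences that do not matter here:
  field country in record Geo: tag 3 changed to 22 -> fires no rule on Session under this dialect and leaves the result unchanged
  field signature in record Geo: type bytes changed to float32 -> shifts the Session verdicts, not this decode

decoded: {"status": "SMS", "geo": {"country": "beta", "version": 40, "attempts": -2, "balance": null, "signature": null}, "factor": 3.75, "quantity": null}


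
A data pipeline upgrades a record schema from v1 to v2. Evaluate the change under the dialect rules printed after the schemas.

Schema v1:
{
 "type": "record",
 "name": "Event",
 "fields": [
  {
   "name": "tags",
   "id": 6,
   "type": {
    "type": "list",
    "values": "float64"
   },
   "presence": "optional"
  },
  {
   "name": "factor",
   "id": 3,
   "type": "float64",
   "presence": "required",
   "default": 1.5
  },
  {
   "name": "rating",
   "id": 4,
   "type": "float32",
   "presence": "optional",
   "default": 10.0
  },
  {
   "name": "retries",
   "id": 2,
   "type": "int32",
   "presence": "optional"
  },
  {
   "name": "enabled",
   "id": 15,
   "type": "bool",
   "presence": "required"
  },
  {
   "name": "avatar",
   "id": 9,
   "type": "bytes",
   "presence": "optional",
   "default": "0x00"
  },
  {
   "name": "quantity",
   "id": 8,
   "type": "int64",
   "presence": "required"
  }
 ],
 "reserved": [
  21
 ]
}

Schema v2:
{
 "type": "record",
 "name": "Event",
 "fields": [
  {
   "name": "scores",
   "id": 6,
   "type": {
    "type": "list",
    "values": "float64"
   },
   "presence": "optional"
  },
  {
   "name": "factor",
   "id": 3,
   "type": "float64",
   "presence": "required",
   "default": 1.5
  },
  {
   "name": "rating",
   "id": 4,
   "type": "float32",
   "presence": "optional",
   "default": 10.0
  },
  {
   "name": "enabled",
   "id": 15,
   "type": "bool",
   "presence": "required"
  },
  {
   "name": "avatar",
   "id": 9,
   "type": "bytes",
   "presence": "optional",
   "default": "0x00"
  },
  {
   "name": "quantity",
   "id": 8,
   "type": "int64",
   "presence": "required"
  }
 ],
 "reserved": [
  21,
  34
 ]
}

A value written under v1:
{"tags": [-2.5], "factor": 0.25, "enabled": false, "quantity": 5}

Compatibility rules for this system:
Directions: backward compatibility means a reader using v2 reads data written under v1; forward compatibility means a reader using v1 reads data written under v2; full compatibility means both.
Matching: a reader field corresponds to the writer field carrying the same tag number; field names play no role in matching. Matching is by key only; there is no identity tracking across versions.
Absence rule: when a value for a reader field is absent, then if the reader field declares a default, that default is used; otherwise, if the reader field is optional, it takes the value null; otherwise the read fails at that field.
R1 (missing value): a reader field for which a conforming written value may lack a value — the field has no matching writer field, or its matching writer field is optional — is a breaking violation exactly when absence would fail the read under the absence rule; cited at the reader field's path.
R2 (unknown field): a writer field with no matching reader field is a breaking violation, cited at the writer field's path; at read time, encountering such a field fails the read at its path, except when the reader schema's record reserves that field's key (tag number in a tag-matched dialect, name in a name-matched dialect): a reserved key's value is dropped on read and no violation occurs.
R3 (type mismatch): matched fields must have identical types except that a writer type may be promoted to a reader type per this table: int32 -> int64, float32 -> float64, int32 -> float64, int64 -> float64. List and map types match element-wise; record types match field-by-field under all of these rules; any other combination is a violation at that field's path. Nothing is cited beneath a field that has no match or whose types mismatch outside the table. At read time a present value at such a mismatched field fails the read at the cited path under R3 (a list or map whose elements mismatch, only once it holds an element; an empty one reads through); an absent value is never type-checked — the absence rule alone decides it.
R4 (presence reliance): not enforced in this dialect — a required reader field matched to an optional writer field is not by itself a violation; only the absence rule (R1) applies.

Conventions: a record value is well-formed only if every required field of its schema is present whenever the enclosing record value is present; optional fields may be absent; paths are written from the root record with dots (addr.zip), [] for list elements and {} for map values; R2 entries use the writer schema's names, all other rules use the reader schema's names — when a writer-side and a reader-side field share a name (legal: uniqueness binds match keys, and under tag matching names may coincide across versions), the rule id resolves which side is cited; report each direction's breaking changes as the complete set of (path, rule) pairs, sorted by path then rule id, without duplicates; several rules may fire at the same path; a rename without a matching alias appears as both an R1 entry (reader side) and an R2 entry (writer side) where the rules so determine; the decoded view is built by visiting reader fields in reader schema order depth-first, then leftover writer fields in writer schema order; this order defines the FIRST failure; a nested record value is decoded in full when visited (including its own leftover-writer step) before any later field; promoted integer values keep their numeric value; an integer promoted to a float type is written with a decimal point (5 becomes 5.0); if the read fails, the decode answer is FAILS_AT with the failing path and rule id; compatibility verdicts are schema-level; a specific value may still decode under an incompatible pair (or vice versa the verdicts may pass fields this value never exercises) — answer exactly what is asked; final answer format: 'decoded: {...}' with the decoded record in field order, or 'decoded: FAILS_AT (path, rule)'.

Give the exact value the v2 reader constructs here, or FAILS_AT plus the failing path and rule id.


each type pair in Event: writer, then reader
decode walk for Event under reader schema v2:
  scores := [-2.5] (from writer tags)
  factor := 0.25
  rating := 10.0 (absent -> default)
  enabled := false
  avatar := 0x00 (absent -> default)
  quantity := 5
  => decoded: {"scores": [-2.5], "factor": 0.25, "rating": 10.0, "enabled": false, "avatar": 0x00, "quantity": 5}

decoded: {"scores": [-2.5], "factor": 0.25, "rating": 10.0, "enabled": false, "avatar": 0x00, "quantity": 5}


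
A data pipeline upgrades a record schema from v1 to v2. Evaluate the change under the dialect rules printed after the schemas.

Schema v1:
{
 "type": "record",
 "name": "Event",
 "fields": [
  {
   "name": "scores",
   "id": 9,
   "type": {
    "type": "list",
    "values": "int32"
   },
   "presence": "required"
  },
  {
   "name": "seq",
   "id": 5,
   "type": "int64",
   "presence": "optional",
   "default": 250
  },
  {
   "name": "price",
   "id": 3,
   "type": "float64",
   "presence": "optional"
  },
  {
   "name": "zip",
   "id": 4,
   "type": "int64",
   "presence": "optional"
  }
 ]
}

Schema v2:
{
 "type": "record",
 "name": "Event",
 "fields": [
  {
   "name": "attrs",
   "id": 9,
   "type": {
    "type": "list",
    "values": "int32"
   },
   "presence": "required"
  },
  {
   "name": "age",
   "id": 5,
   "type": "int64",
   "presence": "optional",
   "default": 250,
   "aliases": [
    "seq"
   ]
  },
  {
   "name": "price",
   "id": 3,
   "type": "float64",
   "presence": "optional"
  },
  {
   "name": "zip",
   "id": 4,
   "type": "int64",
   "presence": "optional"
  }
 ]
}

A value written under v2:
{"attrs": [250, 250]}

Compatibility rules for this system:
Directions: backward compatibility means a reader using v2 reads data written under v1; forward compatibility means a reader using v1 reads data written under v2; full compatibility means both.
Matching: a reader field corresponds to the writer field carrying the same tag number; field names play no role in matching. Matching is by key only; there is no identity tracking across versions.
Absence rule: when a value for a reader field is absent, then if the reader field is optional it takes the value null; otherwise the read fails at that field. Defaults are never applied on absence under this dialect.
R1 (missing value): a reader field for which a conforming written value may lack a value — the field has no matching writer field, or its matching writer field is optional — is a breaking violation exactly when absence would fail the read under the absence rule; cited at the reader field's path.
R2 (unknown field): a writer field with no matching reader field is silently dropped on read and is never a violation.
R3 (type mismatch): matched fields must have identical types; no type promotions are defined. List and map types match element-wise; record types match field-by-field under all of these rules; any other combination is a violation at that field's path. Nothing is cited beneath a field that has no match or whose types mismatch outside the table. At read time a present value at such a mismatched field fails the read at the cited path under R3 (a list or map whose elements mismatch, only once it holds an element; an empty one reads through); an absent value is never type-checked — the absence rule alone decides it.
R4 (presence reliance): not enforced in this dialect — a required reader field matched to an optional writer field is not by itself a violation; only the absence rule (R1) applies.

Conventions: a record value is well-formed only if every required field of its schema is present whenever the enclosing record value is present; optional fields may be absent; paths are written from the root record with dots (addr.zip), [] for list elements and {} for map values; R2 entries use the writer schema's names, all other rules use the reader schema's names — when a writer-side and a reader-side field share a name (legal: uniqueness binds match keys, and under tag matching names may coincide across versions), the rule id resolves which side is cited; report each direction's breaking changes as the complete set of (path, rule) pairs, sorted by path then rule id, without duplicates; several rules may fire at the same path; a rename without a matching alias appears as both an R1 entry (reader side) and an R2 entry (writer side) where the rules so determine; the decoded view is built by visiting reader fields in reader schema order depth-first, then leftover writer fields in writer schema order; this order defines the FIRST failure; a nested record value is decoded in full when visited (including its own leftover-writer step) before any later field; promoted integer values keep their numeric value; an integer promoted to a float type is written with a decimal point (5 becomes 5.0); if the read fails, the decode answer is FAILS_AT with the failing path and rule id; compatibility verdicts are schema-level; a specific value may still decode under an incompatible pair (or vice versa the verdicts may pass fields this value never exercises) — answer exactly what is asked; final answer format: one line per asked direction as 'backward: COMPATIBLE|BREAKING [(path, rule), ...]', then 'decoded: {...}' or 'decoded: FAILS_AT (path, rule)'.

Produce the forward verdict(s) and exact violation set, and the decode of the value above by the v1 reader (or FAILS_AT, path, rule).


in Event below, arrows point writer -> reader
forward for Event (reader v1, writer v2):
  list<int32> -> list<int32>, writer required: scores aligns to attrs
  int64 -> int64, writer optional: seq aligns to age
  float64 -> float64, writer optional: price aligns to price
  int64 -> int64, writer optional: zip aligns to zip
  => forward: COMPATIBLE
decode walk for Event under reader schema v1:
  scores := [250, 250] (from writer attrs)
  seq := null (absent, optional -> null)
  price := null (absent, optional -> null)
  zip := null (absent, optional -> null)
  => decoded: {"scores": [250, 250], "seq": null, "price": null, "zip": null}
remaining Event differences; none change what is asked:
  renamed field seq to age in record Event (alias seq declared on the renamed field) -> triggers nothing under Event's printed rules — same verdict
  renamed field scores to attrs in record Event -> triggers nothing under Event's printed rules — same verdict

forward: COMPATIBLE []; decoded: {"scores": [250, 250], "seq": null, "price": null, "zip": null}


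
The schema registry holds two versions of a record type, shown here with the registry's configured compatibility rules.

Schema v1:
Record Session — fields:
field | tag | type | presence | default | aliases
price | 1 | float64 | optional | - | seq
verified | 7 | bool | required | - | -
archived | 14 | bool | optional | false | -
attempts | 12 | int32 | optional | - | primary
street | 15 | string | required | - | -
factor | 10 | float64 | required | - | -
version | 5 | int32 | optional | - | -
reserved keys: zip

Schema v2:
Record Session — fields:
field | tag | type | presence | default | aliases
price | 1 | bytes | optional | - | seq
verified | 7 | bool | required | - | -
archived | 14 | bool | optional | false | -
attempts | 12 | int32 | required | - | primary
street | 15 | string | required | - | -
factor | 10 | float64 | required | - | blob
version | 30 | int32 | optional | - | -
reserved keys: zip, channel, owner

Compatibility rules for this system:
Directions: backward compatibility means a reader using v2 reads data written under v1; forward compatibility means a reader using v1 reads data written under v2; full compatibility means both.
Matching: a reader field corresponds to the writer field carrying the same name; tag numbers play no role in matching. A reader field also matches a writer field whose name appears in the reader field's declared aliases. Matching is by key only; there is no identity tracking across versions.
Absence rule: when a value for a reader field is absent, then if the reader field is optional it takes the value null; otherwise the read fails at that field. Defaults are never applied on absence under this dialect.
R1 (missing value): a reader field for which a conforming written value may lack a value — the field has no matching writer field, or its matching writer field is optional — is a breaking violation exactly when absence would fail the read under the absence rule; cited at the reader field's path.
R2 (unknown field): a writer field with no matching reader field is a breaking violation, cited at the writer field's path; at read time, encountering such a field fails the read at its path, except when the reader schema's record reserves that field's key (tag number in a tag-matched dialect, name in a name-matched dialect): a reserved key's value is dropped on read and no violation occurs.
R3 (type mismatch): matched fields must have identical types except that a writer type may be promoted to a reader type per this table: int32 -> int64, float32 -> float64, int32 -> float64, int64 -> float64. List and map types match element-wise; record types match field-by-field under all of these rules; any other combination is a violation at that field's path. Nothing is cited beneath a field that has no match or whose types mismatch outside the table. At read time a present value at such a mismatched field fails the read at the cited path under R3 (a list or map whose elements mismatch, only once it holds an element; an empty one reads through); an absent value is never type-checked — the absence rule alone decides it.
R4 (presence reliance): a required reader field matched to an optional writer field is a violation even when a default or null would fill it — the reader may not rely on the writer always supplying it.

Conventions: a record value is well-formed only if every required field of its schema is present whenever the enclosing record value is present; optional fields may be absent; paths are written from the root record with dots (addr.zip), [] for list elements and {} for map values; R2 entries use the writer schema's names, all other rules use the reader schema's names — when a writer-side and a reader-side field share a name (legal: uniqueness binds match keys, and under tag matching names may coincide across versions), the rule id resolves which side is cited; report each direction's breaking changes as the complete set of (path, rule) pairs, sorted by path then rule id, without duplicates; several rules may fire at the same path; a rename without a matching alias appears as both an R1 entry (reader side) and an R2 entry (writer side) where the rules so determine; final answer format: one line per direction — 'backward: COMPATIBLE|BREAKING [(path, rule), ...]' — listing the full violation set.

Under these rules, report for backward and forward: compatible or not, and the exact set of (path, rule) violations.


backward: BREAKING [(attempts, R1), (attempts, R4), (price, R3)]; forward: BREAKING [(price, R3)]

each type pair in Session: writer, then reader
backward for Session (reader v2, writer v1):
  price: float64 -> bytes, writer optional; from price
  verified: bool -> bool, writer required; from verified
  archived: bool -> bool, writer optional; from archived
  attempts: int32 -> int32, writer optional; from attempts
  street: string -> string, writer required; from street
  factor: float64 -> float64, writer required; from factor
  version: int32 -> int32, writer optional; from version
  violation R1 at attempts
  violation R4 at attempts
  violation R3 at price
  backward on Session therefore BREAKING (3)
forward for Session (reader v1, writer v2):
  price: bytes -> float64, writer optional; from price
  verified: bool -> bool, writer required; from verified
  archived: bool -> bool, writer optional; from archived
  attempts: int32 -> int32, writer required; from attempts
  street: string -> string, writer required; from street
  factor: float64 -> float64, writer required; from factor
  version: int32 -> int32, writer optional; from version
  violation R3 at price
  forward on Session therefore BREAKING (1)
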